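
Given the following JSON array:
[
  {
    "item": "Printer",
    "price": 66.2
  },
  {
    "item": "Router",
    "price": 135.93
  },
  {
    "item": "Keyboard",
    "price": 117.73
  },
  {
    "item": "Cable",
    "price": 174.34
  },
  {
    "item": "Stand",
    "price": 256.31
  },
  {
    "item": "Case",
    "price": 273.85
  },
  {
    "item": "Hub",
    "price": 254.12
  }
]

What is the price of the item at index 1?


Array index 1 -> Router
price = 135.93

ANSWER: 135.93


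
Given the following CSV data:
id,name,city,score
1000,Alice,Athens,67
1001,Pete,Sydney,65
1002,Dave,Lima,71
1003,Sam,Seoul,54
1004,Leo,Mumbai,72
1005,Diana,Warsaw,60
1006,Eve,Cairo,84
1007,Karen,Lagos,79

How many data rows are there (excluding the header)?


Counting rows (excluding header):
Header: id,name,city,score
Data rows: 8

ANSWER: 8


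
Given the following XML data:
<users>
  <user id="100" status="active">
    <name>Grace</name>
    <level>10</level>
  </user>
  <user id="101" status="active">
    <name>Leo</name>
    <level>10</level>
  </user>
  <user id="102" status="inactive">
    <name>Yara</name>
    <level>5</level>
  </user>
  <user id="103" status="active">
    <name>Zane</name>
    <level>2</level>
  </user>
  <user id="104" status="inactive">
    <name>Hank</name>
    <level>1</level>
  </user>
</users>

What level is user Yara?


Finding user: Yara
<level>5</level>

ANSWER: 5


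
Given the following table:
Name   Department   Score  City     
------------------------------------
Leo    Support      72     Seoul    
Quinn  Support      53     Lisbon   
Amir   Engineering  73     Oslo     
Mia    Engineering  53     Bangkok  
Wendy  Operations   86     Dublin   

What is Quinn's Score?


Row 2: Quinn
Score = 53

ANSWER: 53


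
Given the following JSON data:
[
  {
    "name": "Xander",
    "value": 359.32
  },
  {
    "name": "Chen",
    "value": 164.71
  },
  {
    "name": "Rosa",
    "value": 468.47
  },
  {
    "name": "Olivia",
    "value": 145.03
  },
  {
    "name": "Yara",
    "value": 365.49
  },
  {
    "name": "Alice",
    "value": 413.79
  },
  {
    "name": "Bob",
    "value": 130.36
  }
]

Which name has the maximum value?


Comparing values:
  Xander: 359.32
  Chen: 164.71
  Rosa: 468.47
  Olivia: 145.03
  Yara: 365.49
  Alice: 413.79
  Bob: 130.36
Maximum: Rosa (468.47)

ANSWER: Rosa


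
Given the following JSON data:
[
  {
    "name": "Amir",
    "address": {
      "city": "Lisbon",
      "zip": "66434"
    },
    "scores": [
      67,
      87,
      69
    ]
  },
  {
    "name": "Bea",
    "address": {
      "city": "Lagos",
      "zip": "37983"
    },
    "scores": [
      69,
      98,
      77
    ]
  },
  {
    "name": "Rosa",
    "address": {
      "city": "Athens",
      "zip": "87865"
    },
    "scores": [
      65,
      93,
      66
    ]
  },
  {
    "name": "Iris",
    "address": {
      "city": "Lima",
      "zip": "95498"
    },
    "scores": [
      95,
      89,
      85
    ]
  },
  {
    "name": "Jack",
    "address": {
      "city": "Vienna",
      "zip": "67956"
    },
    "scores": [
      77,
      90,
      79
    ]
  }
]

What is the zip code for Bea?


Path: records[1].address.zip
Value: 37983

ANSWER: 37983


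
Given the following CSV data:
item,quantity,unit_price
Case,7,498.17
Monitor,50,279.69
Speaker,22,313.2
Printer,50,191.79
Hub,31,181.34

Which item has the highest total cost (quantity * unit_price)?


Computing row totals:
  Case: 3487.19
  Monitor: 13984.5
  Speaker: 6890.4
  Printer: 9589.5
  Hub: 5621.54
Maximum: Monitor (13984.5)

ANSWER: Monitor


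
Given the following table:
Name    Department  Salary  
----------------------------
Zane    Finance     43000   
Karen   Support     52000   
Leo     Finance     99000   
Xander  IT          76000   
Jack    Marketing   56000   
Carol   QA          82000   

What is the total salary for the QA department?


QA department members:
  Carol: 82000
Total = 82000 = 82000

ANSWER: 82000


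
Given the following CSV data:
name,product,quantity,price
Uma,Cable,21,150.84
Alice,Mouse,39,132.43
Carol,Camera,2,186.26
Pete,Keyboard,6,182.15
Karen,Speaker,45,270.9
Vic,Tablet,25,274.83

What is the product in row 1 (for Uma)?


Row 1: Uma
Column 'product' = Cable

ANSWER: Cable


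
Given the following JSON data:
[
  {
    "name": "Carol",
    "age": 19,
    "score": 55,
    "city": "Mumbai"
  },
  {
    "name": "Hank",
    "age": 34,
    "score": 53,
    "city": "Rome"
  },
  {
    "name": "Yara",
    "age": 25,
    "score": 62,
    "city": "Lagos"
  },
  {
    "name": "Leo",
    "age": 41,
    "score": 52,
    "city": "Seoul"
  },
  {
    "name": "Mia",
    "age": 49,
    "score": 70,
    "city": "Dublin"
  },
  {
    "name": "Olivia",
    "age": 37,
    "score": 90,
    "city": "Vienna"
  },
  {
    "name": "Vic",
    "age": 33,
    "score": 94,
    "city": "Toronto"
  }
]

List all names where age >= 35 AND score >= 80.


Checking both conditions:
  Carol (age=19, score=55) -> no
  Hank (age=34, score=53) -> no
  Yara (age=25, score=62) -> no
  Leo (age=41, score=52) -> no
  Mia (age=49, score=70) -> no
  Olivia (age=37, score=90) -> YES
  Vic (age=33, score=94) -> no


ANSWER: Olivia


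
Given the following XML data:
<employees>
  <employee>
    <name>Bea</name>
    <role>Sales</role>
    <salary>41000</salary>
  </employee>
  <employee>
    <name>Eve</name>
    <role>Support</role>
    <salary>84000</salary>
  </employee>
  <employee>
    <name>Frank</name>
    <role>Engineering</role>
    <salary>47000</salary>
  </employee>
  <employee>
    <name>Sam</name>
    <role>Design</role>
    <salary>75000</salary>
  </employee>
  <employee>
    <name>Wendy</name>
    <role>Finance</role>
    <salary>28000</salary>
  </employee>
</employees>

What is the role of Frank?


Searching for <employee> with <name>Frank</name>
Found at position 3
<role>Engineering</role>

ANSWER: Engineering


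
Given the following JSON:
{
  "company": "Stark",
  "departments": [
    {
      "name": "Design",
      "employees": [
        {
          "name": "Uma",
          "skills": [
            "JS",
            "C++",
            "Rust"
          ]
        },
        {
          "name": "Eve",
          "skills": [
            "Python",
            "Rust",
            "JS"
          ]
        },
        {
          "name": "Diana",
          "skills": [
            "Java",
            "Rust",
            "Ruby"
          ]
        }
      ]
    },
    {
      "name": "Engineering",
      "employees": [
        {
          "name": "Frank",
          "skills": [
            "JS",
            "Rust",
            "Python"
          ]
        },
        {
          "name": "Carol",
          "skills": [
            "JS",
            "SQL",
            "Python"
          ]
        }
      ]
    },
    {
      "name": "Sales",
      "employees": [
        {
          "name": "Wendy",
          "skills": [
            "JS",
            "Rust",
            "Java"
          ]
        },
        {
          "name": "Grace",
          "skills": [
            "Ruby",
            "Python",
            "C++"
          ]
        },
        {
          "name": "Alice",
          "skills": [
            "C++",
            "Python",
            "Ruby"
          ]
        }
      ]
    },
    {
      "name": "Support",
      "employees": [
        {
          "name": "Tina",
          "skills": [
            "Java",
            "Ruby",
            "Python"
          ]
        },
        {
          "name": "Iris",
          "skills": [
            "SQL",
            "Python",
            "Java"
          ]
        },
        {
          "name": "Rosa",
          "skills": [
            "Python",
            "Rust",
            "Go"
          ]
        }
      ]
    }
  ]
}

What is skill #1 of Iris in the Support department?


Path: departments[3].employees[1].skills[0]
Value: SQL

ANSWER: SQL


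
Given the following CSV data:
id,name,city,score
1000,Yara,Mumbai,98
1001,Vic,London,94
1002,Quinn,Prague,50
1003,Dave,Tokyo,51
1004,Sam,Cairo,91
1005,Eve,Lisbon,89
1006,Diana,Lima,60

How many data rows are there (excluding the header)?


Counting rows (excluding header):
Header: id,name,city,score
Data rows: 7

ANSWER: 7


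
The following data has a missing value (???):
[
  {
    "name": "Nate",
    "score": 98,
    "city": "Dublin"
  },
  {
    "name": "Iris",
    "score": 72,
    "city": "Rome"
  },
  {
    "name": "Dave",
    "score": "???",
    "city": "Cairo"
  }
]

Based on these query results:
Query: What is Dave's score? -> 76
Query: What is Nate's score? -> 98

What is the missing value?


The missing value is Dave's score
From query: Dave's score = 76

ANSWER: 76


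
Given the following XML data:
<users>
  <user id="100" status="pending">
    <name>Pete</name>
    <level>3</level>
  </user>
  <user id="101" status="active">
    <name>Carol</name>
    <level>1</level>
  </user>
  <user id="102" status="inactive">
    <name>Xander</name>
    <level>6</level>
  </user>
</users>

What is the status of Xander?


Finding user with name = Xander
user id="102" status="inactive"

ANSWER: inactive


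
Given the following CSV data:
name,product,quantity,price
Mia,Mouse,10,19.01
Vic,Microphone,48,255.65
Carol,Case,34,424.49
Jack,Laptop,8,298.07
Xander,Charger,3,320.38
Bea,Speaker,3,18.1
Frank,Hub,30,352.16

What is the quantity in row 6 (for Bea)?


Row 6: Bea
Column 'quantity' = 3

ANSWER: 3


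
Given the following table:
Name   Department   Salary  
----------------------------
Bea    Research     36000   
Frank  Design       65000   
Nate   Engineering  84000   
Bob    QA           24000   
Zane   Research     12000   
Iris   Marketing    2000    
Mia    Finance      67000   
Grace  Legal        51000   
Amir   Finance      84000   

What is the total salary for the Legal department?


Legal department members:
  Grace: 51000
Total = 51000 = 51000

ANSWER: 51000


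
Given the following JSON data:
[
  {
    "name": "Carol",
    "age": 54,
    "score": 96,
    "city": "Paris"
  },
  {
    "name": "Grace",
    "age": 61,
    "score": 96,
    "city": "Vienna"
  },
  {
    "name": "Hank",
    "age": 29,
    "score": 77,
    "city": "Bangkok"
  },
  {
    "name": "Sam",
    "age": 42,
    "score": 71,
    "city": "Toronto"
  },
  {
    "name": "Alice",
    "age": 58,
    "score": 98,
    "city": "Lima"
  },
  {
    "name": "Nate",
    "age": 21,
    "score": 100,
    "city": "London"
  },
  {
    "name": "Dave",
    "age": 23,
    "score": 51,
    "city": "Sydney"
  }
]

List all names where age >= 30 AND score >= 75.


Checking both conditions:
  Carol (age=54, score=96) -> YES
  Grace (age=61, score=96) -> YES
  Hank (age=29, score=77) -> no
  Sam (age=42, score=71) -> no
  Alice (age=58, score=98) -> YES
  Nate (age=21, score=100) -> no
  Dave (age=23, score=51) -> no


ANSWER: Carol, Grace, Alice


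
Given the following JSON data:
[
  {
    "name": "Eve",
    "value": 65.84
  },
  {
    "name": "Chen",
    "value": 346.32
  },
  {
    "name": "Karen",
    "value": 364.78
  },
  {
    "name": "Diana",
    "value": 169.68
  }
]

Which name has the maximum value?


Comparing values:
  Eve: 65.84
  Chen: 346.32
  Karen: 364.78
  Diana: 169.68
Maximum: Karen (364.78)

ANSWER: Karen


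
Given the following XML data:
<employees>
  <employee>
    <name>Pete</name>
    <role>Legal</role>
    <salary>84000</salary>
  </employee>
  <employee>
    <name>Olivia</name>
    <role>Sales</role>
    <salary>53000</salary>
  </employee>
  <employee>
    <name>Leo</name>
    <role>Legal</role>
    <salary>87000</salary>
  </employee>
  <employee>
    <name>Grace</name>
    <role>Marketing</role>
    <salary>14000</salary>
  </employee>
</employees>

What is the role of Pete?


Searching for <employee> with <name>Pete</name>
Found at position 1
<role>Legal</role>

ANSWER: Legal


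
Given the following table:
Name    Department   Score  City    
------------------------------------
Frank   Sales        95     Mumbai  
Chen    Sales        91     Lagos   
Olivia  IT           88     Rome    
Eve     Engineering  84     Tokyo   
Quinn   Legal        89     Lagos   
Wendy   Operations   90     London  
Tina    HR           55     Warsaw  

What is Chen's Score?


Row 2: Chen
Score = 91

ANSWER: 91


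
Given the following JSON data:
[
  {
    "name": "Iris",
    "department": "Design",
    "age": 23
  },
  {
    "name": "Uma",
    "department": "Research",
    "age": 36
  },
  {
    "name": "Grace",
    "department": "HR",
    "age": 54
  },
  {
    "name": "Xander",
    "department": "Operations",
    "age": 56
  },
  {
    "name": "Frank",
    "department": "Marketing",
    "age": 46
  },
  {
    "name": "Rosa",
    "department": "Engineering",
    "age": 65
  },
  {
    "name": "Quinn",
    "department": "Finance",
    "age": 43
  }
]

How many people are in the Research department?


Scanning records for department = Research
  Record 1: Uma
Count: 1

ANSWER: 1


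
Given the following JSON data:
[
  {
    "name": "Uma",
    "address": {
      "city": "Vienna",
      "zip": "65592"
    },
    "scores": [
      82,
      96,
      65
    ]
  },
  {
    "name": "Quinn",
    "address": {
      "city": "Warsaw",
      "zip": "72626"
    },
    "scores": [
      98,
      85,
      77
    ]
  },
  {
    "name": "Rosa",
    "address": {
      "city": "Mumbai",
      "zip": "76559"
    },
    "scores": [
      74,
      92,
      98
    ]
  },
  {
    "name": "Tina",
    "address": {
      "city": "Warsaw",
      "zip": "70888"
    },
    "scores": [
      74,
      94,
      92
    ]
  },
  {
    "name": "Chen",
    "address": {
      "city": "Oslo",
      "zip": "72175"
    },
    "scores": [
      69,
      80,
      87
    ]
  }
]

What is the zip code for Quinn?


Path: records[1].address.zip
Value: 72626

ANSWER: 72626


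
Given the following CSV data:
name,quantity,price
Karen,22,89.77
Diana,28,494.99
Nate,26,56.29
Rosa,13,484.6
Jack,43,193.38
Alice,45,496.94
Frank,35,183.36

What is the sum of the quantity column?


Values in 'quantity' column:
  Row 1: 22
  Row 2: 28
  Row 3: 26
  Row 4: 13
  Row 5: 43
  Row 6: 45
  Row 7: 35
Sum = 22 + 28 + 26 + 13 + 43 + 45 + 35 = 212

ANSWER: 212


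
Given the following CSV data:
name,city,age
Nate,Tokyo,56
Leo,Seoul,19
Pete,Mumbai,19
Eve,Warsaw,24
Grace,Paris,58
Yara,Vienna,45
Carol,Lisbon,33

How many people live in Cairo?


Scanning city column for 'Cairo':
Total matches: 0

ANSWER: 0


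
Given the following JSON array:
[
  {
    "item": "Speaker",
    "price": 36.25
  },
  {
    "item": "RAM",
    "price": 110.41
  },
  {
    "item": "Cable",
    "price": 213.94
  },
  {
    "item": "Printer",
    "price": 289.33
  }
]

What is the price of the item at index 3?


Array index 3 -> Printer
price = 289.33

ANSWER: 289.33


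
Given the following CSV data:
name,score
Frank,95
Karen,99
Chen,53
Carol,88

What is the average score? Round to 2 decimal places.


Scores: 95, 99, 53, 88
Sum = 335
Count = 4
Average = 335 / 4 = 83.75

ANSWER: 83.75


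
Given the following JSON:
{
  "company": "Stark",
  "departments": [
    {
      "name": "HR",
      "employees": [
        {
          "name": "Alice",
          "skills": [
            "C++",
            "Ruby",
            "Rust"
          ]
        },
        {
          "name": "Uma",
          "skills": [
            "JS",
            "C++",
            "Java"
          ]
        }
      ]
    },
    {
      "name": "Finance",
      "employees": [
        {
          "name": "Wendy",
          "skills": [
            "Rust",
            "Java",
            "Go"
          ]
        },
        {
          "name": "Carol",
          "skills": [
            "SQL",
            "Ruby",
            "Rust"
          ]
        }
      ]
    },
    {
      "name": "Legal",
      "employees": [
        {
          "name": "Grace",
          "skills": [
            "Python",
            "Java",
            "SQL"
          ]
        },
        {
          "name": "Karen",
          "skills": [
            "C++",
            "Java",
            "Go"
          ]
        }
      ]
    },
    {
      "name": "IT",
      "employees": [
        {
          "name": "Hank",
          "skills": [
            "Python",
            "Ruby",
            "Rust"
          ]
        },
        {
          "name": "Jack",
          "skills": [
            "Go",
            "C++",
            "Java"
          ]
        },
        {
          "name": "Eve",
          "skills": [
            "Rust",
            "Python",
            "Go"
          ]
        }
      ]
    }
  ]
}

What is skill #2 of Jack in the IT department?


Path: departments[3].employees[1].skills[1]
Value: C++

ANSWER: C++


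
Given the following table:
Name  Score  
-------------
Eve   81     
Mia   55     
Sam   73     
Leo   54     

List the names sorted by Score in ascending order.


Sorting by Score (ascending):
  Leo: 54
  Mia: 55
  Sam: 73
  Eve: 81


ANSWER: Leo, Mia, Sam, Eve


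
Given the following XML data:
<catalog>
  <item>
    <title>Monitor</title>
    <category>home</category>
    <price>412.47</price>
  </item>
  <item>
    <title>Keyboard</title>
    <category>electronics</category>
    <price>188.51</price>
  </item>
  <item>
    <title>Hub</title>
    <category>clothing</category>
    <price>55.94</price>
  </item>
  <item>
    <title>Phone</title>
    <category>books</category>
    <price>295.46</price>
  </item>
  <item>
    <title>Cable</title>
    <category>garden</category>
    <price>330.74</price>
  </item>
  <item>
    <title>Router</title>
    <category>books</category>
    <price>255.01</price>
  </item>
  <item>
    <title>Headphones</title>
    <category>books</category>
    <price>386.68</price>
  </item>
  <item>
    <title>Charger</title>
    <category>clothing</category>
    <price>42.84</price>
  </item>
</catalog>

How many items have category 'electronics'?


Scanning <item> elements for <category>electronics</category>:
  Item 2: Keyboard -> MATCH
Count: 1

ANSWER: 1


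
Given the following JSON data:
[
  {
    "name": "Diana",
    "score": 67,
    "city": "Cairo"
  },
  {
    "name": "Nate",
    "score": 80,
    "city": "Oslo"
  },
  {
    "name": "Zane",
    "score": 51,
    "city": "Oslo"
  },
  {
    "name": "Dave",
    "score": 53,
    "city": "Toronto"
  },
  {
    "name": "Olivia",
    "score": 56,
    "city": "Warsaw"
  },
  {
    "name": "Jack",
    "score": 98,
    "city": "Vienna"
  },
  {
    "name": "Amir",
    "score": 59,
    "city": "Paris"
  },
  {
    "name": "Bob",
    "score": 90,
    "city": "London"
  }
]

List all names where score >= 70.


Filtering records where score >= 70:
  Diana (score=67) -> no
  Nate (score=80) -> YES
  Zane (score=51) -> no
  Dave (score=53) -> no
  Olivia (score=56) -> no
  Jack (score=98) -> YES
  Amir (score=59) -> no
  Bob (score=90) -> YES


ANSWER: Nate, Jack, Bob


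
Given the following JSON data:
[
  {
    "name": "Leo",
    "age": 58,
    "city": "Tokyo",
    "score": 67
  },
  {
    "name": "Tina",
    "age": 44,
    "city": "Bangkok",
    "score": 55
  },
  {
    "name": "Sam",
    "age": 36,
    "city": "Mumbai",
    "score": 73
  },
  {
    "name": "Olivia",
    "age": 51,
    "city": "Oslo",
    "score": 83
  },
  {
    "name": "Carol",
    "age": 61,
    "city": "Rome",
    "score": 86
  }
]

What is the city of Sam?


Looking up record where name = Sam
Record index: 2
Field 'city' = Mumbai

ANSWER: Mumbai


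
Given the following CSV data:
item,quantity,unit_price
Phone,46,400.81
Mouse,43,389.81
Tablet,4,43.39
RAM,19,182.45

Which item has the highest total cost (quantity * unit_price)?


Computing row totals:
  Phone: 18437.26
  Mouse: 16761.83
  Tablet: 173.56
  RAM: 3466.55
Maximum: Phone (18437.26)

ANSWER: Phone


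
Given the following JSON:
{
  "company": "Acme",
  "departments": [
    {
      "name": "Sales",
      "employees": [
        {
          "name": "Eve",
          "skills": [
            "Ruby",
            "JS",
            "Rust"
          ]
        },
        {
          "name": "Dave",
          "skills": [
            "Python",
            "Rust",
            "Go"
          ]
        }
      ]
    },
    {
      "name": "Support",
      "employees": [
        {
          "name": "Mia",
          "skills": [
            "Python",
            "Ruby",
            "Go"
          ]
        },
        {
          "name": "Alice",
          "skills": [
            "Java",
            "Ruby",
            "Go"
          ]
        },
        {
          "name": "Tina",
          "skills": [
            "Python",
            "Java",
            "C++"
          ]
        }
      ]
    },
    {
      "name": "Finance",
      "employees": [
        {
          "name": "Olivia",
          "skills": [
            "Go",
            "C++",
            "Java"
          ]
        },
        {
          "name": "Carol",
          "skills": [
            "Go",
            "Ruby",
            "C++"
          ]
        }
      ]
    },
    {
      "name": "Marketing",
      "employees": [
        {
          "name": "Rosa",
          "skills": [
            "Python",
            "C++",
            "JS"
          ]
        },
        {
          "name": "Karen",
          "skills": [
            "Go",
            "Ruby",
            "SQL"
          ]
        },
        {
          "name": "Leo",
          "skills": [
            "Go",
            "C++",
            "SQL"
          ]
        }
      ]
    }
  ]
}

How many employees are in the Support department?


Path: departments[1].employees
Count: 3

ANSWER: 3


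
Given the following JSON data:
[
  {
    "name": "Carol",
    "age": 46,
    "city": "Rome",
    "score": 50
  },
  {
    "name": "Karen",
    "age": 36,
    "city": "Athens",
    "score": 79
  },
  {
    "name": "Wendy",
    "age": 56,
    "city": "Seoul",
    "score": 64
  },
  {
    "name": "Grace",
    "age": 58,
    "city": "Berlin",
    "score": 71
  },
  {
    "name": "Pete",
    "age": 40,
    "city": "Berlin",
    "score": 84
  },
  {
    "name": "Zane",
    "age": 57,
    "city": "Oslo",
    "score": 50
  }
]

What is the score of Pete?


Looking up record where name = Pete
Record index: 4
Field 'score' = 84

ANSWER: 84


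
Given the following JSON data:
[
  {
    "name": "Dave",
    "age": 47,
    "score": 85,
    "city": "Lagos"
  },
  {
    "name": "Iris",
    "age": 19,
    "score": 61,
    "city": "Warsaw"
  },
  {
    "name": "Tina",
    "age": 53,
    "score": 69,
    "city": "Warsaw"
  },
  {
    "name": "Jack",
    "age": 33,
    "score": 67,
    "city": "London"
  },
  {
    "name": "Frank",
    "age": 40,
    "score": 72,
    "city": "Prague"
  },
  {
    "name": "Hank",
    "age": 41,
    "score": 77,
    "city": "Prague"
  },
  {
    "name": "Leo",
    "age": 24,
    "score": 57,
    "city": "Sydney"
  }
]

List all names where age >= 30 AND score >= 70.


Checking both conditions:
  Dave (age=47, score=85) -> YES
  Iris (age=19, score=61) -> no
  Tina (age=53, score=69) -> no
  Jack (age=33, score=67) -> no
  Frank (age=40, score=72) -> YES
  Hank (age=41, score=77) -> YES
  Leo (age=24, score=57) -> no


ANSWER: Dave, Frank, Hank


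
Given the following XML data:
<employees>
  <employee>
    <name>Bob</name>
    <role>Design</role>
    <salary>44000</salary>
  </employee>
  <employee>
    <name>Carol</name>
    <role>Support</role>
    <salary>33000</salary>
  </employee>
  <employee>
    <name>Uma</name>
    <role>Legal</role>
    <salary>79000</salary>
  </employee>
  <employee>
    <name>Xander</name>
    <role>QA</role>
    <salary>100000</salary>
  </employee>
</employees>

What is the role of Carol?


Searching for <employee> with <name>Carol</name>
Found at position 2
<role>Support</role>

ANSWER: Support


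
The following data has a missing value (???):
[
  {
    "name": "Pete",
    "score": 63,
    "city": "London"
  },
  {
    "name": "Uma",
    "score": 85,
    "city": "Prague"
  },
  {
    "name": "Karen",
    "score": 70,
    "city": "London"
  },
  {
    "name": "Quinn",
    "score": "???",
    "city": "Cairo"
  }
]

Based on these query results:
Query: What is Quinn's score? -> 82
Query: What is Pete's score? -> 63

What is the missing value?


The missing value is Quinn's score
From query: Quinn's score = 82

ANSWER: 82


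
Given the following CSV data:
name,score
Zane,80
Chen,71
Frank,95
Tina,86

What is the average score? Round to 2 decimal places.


Scores: 80, 71, 95, 86
Sum = 332
Count = 4
Average = 332 / 4 = 83.00

ANSWER: 83.00


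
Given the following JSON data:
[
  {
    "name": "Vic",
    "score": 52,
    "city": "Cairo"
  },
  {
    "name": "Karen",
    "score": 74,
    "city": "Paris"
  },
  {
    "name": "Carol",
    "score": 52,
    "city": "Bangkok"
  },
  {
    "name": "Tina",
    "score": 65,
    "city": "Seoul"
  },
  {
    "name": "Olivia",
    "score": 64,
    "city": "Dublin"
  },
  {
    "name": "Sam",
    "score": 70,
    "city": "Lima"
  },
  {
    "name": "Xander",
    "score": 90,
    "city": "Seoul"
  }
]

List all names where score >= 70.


Filtering records where score >= 70:
  Vic (score=52) -> no
  Karen (score=74) -> YES
  Carol (score=52) -> no
  Tina (score=65) -> no
  Olivia (score=64) -> no
  Sam (score=70) -> YES
  Xander (score=90) -> YES


ANSWER: Karen, Sam, Xander


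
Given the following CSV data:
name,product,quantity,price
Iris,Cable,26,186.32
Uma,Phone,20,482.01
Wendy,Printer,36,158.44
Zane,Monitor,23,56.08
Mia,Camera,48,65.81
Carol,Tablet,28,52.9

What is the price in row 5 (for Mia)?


Row 5: Mia
Column 'price' = 65.81

ANSWER: 65.81


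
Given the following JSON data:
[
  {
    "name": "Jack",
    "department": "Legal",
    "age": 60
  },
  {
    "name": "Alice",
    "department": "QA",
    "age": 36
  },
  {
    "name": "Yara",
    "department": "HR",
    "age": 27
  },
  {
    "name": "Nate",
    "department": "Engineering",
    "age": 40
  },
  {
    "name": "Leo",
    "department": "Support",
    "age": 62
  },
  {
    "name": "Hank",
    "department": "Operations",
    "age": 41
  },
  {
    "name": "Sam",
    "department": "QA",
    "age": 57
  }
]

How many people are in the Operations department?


Scanning records for department = Operations
  Record 5: Hank
Count: 1

ANSWER: 1


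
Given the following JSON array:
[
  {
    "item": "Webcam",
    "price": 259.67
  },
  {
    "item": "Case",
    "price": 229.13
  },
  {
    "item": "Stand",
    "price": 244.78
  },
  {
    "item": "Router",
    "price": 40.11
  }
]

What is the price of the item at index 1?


Array index 1 -> Case
price = 229.13

ANSWER: 229.13


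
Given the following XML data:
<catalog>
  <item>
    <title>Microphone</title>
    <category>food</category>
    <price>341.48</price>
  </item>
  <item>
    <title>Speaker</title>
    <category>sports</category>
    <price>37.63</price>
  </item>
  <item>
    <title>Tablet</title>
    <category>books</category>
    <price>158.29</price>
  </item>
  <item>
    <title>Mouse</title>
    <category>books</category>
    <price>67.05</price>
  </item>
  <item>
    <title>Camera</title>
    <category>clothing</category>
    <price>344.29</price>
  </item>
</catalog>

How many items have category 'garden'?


Scanning <item> elements for <category>garden</category>:
Count: 0

ANSWER: 0


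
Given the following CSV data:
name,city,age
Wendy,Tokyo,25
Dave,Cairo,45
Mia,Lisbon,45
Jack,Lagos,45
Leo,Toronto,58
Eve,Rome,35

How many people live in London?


Scanning city column for 'London':
Total matches: 0

ANSWER: 0


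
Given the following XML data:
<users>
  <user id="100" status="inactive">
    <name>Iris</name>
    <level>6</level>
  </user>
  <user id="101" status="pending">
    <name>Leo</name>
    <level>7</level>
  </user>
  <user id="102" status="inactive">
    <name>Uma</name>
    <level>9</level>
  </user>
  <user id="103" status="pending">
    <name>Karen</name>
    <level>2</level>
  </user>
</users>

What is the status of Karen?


Finding user with name = Karen
user id="103" status="pending"

ANSWER: pending


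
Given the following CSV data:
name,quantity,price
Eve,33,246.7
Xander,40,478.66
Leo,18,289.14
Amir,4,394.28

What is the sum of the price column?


Values in 'price' column:
  Row 1: 246.7
  Row 2: 478.66
  Row 3: 289.14
  Row 4: 394.28
Sum = 246.7 + 478.66 + 289.14 + 394.28 = 1408.78

ANSWER: 1408.78


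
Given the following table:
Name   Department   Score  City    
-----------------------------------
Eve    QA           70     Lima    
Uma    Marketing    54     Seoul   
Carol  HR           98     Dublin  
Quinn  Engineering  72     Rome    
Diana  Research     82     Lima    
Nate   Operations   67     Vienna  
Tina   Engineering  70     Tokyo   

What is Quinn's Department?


Row 4: Quinn
Department = Engineering

ANSWER: Engineering


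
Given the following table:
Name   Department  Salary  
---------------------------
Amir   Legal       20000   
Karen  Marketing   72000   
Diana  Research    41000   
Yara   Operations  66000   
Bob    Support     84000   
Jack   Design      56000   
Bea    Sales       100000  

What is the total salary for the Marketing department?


Marketing department members:
  Karen: 72000
Total = 72000 = 72000

ANSWER: 72000


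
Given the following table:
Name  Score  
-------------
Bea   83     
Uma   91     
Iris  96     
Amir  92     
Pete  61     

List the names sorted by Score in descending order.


Sorting by Score (descending):
  Iris: 96
  Amir: 92
  Uma: 91
  Bea: 83
  Pete: 61


ANSWER: Iris, Amir, Uma, Bea, Pete


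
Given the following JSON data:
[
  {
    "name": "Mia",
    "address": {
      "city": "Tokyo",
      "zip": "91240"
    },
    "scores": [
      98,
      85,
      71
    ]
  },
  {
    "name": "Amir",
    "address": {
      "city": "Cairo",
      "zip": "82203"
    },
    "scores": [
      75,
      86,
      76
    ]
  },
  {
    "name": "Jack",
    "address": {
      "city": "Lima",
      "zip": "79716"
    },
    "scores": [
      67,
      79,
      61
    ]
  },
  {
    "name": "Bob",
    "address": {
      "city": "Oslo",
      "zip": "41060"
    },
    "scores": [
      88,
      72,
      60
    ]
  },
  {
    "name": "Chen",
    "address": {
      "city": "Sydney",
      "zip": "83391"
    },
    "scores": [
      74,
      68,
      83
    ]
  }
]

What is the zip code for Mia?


Path: records[0].address.zip
Value: 91240

ANSWER: 91240


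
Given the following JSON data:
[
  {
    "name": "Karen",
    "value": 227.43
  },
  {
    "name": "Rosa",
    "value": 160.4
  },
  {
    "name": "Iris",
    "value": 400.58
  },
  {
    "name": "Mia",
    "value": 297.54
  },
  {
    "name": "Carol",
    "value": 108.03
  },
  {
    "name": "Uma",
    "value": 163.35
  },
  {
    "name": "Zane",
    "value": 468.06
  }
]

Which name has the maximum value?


Comparing values:
  Karen: 227.43
  Rosa: 160.4
  Iris: 400.58
  Mia: 297.54
  Carol: 108.03
  Uma: 163.35
  Zane: 468.06
Maximum: Zane (468.06)

ANSWER: Zane


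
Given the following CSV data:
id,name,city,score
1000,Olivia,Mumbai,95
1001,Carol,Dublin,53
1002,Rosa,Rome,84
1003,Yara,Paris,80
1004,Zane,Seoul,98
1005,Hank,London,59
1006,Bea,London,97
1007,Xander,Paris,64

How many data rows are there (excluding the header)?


Counting rows (excluding header):
Header: id,name,city,score
Data rows: 8

ANSWER: 8


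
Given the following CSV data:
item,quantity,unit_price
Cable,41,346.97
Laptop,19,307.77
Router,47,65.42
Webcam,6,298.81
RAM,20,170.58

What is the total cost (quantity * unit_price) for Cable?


Row: Cable
quantity = 41
unit_price = 346.97
total = 41 * 346.97 = 14225.77

ANSWER: 14225.77


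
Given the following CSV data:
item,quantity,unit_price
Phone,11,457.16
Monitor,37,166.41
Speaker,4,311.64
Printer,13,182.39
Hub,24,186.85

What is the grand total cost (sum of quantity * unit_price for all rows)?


Computing row totals:
  Phone: 11 * 457.16 = 5028.76
  Monitor: 37 * 166.41 = 6157.17
  Speaker: 4 * 311.64 = 1246.56
  Printer: 13 * 182.39 = 2371.07
  Hub: 24 * 186.85 = 4484.4
Grand total = 5028.76 + 6157.17 + 1246.56 + 2371.07 + 4484.4 = 19287.96

ANSWER: 19287.96


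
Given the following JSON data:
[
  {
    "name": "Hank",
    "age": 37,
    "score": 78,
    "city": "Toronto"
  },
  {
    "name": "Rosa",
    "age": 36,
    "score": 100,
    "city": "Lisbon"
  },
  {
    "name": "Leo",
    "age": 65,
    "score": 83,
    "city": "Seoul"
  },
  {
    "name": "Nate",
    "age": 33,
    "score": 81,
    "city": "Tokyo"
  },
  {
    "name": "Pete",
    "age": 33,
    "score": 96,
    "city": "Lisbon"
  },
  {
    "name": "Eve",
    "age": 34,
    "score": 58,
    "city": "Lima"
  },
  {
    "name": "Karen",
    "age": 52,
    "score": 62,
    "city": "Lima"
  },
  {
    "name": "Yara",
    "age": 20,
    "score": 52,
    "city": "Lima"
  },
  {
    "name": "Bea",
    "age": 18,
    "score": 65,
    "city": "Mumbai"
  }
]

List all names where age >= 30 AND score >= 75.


Checking both conditions:
  Hank (age=37, score=78) -> YES
  Rosa (age=36, score=100) -> YES
  Leo (age=65, score=83) -> YES
  Nate (age=33, score=81) -> YES
  Pete (age=33, score=96) -> YES
  Eve (age=34, score=58) -> no
  Karen (age=52, score=62) -> no
  Yara (age=20, score=52) -> no
  Bea (age=18, score=65) -> no


ANSWER: Hank, Rosa, Leo, Nate, Pete


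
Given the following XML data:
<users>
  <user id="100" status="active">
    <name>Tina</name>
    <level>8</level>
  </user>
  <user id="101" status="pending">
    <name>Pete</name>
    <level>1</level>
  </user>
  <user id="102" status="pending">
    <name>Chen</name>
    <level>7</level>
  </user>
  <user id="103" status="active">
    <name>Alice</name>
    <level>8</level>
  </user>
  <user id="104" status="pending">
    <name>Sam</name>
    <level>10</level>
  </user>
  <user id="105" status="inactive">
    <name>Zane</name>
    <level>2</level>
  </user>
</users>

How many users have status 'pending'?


Counting users with status='pending':
  Pete (id=101) -> MATCH
  Chen (id=102) -> MATCH
  Sam (id=104) -> MATCH
Count: 3

ANSWER: 3


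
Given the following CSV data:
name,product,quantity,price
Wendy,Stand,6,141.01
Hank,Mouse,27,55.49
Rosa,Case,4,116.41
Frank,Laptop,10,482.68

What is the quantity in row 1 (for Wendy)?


Row 1: Wendy
Column 'quantity' = 6

ANSWER: 6


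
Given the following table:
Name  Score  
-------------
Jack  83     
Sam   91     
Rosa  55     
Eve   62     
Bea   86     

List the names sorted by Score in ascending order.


Sorting by Score (ascending):
  Rosa: 55
  Eve: 62
  Jack: 83
  Bea: 86
  Sam: 91


ANSWER: Rosa, Eve, Jack, Bea, Sam


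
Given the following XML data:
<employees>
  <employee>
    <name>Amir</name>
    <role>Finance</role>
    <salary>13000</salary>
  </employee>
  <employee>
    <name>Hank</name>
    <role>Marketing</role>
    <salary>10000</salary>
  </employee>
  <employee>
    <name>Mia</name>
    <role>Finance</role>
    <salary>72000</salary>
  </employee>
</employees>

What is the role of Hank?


Searching for <employee> with <name>Hank</name>
Found at position 2
<role>Marketing</role>

ANSWER: Marketing


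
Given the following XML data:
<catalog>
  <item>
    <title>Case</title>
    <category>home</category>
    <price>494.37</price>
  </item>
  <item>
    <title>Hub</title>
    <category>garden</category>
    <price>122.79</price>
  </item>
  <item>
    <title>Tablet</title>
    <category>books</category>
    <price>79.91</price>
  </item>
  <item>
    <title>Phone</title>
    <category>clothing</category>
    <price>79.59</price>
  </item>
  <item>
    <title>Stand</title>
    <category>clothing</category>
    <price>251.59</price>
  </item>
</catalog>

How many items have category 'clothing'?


Scanning <item> elements for <category>clothing</category>:
  Item 4: Phone -> MATCH
  Item 5: Stand -> MATCH
Count: 2

ANSWER: 2


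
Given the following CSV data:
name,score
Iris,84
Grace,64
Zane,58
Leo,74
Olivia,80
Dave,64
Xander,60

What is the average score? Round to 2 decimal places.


Scores: 84, 64, 58, 74, 80, 64, 60
Sum = 484
Count = 7
Average = 484 / 7 = 69.14

ANSWER: 69.14


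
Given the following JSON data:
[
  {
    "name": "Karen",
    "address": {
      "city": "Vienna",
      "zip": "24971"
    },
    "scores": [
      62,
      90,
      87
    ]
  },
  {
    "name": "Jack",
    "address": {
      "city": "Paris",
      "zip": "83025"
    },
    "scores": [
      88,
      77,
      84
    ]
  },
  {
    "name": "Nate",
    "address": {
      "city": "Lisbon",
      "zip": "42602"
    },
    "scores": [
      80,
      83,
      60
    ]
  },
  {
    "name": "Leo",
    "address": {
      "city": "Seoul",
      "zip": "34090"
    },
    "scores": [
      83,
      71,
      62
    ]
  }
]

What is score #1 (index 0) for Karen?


Path: records[0].scores[0]
Value: 62

ANSWER: 62


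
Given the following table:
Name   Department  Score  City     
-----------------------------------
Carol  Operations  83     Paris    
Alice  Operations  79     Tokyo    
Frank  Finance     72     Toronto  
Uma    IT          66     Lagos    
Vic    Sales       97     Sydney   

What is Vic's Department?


Row 5: Vic
Department = Sales

ANSWER: Sales


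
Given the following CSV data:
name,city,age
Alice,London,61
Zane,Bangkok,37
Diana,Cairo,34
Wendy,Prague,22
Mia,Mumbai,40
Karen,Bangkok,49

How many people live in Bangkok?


Scanning city column for 'Bangkok':
  Row 2: Zane -> MATCH
  Row 6: Karen -> MATCH
Total matches: 2

ANSWER: 2


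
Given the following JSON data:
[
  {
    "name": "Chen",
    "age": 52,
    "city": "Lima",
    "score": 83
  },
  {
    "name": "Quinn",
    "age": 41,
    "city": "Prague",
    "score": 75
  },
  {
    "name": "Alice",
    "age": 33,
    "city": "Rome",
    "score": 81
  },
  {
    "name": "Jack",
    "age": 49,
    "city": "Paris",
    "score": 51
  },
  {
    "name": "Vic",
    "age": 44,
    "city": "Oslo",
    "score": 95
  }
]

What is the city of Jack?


Looking up record where name = Jack
Record index: 3
Field 'city' = Paris

ANSWER: Paris


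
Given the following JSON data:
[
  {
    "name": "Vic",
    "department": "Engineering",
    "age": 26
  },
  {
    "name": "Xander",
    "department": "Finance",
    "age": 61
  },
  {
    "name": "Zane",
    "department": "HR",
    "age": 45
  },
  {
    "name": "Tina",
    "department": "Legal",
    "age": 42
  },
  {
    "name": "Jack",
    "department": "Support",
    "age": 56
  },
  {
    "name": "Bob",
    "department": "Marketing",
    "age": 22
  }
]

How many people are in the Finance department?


Scanning records for department = Finance
  Record 1: Xander
Count: 1

ANSWER: 1


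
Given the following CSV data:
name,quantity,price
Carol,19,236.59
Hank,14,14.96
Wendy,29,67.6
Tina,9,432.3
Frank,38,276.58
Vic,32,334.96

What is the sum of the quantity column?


Values in 'quantity' column:
  Row 1: 19
  Row 2: 14
  Row 3: 29
  Row 4: 9
  Row 5: 38
  Row 6: 32
Sum = 19 + 14 + 29 + 9 + 38 + 32 = 141

ANSWER: 141


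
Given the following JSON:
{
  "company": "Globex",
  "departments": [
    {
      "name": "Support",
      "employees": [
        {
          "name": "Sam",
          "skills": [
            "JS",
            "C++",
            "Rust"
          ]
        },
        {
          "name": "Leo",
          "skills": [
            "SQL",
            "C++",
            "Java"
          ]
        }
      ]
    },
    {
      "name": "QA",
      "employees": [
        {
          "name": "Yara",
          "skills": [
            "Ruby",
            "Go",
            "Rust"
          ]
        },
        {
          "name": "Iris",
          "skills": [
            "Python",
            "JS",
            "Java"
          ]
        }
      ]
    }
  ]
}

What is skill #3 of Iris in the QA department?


Path: departments[1].employees[1].skills[2]
Value: Java

ANSWER: Java


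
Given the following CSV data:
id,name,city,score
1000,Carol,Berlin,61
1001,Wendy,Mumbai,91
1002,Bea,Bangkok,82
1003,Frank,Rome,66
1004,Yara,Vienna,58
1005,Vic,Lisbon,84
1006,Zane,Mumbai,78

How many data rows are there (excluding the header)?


Counting rows (excluding header):
Header: id,name,city,score
Data rows: 7

ANSWER: 7
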